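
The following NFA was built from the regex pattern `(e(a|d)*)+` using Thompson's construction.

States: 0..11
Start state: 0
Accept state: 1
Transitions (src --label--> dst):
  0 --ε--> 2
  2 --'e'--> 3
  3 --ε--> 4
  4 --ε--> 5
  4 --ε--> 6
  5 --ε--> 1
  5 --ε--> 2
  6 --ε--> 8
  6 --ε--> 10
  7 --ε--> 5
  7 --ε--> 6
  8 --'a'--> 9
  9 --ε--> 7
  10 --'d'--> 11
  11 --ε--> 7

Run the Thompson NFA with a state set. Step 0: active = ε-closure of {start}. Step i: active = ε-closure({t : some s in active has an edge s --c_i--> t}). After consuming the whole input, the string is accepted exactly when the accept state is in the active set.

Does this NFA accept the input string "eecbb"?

Answer: REJECT

Derivation:
initial (ε-close {0}): {0,2}
'e' @ 1: {1,2,3,4,5,6,8,10}  ✓accept
'e' @ 2: {1,2,3,4,5,6,8,10}  ✓accept
'c' @ 3: {}  — state set empty
rest 'bb' ignored (set empty)
after full input: {}  (accept=1 not in)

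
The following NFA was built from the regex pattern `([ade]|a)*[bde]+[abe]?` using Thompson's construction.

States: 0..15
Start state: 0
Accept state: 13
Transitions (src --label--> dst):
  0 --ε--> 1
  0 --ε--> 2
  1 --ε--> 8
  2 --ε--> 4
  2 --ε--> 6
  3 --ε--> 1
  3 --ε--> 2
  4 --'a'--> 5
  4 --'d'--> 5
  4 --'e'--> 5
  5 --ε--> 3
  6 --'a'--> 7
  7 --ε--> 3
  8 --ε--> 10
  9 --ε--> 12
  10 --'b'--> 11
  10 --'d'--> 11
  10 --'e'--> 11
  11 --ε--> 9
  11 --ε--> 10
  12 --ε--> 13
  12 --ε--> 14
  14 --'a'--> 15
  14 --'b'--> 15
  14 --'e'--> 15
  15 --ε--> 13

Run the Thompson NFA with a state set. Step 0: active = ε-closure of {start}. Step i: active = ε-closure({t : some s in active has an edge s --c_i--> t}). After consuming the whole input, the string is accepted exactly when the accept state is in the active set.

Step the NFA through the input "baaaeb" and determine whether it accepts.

S₀ = ε-closure({0}) = {0,1,2,4,6,8,10}
'b' @ 1: {9,10,11,12,13,14}  ✓accept
'a' @ 2: {13,15}  ✓accept
'a' @ 3: {}  — dead — no transitions
rest 'aeb' ignored (set empty)
end set {} — state 13 not in

Answer: REJECT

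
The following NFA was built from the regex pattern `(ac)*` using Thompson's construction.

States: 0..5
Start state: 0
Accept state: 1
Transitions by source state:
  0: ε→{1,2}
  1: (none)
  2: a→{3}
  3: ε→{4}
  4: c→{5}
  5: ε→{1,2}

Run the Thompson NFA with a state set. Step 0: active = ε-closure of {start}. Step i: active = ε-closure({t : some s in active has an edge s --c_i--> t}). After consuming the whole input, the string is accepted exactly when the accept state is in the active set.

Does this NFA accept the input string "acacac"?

Answer: ACCEPT

Derivation:
S₀ = ε-closure({0}) = {0,1,2}
'a' @ 1: {3,4}
'c' @ 2: {1,2,5}  [accepting]
'a' @ 3: {3,4}
'c' @ 4: {1,2,5}  [accepting]
'a' @ 5: {3,4}
'c' @ 6: {1,2,5}  [accepting]
end set {1,2,5} — state 1 in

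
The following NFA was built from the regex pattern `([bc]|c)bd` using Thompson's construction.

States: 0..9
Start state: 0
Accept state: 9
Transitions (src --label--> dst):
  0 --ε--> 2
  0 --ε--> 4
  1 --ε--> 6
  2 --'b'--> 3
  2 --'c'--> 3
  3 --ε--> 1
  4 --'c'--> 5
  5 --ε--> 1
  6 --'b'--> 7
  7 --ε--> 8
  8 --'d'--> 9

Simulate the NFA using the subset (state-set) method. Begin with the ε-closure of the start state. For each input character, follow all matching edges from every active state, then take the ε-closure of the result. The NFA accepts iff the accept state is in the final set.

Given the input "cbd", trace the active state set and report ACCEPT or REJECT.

S₀ = ε-closure({0}) = {0,2,4}
'c' @ 1: {1,3,5,6}
'b' @ 2: {7,8}
'd' @ 3: {9}  (accept∈set)
end set {9} — state 9 in

Answer: ACCEPT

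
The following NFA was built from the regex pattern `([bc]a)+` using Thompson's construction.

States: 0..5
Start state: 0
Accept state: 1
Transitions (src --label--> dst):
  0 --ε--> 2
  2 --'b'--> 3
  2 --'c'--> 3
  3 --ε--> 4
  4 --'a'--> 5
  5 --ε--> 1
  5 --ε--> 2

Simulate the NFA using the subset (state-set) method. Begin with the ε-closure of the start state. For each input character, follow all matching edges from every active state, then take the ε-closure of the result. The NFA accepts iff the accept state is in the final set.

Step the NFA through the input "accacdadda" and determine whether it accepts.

Answer: REJECT

Trace:
initial (ε-close {0}): {0,2}
'a' @ 1: {}  — state set empty
rest 'ccacdadda' ignored (set empty)
end set {} — state 1 not in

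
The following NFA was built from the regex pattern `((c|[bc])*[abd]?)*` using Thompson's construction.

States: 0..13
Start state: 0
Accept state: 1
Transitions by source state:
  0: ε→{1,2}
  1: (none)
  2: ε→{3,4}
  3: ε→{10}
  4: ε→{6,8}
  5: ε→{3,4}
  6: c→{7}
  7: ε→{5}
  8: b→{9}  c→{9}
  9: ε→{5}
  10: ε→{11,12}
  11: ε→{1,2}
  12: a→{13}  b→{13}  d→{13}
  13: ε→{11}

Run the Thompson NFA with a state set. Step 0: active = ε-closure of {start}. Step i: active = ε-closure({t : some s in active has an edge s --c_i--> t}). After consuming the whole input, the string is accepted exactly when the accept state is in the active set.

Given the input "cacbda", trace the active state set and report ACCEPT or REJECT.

S₀ = ε-closure({0}) = {0,1,2,3,4,6,8,10,11,12}
'c' @ 1: {1,2,3,4,5,6,7,8,9,10,11,12}  [accepting]
'a' @ 2: {1,2,3,4,6,8,10,11,12,13}  [accepting]
'c' @ 3: {1,2,3,4,5,6,7,8,9,10,11,12}  [accepting]
'b' @ 4: {1,2,3,4,5,6,8,9,10,11,12,13}  [accepting]
'd' @ 5: {1,2,3,4,6,8,10,11,12,13}  [accepting]
'a' @ 6: {1,2,3,4,6,8,10,11,12,13}  [accepting]
end set {1,2,3,4,6,8,10,11,12,13} — state 1 in

Answer: ACCEPT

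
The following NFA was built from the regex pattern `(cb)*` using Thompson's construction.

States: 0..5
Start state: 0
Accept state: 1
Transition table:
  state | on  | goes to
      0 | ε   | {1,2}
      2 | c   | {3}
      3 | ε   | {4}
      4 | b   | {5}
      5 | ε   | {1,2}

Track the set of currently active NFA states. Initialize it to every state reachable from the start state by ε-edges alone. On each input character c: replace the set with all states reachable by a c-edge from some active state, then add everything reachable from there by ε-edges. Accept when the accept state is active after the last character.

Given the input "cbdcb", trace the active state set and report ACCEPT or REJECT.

Answer: REJECT

Trace:
S₀ = ε-closure({0}) = {0,1,2}
'c' @ 1: {3,4}
'b' @ 2: {1,2,5}  ✓accept
'd' @ 3: {}  — no active states
rest 'cb' ignored (set empty)
after full input: {}  (accept=1 not in)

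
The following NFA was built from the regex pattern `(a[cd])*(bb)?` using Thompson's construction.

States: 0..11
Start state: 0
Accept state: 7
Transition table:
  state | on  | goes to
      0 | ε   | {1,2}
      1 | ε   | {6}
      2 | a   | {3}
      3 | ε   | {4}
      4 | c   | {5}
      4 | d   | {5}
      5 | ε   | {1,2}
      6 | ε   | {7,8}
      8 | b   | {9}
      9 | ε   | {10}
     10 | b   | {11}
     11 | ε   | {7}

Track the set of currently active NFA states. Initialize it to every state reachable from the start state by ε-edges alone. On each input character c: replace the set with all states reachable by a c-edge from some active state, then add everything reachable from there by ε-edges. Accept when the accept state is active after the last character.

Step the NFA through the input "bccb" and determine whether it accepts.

S₀ = ε-closure({0}) = {0,1,2,6,7,8}
'b' @ 1: {9,10}
'c' @ 2: {}  — state set empty
rest 'cb' ignored (set empty)
after full input: {}  (accept=7 not in)

Answer: REJECT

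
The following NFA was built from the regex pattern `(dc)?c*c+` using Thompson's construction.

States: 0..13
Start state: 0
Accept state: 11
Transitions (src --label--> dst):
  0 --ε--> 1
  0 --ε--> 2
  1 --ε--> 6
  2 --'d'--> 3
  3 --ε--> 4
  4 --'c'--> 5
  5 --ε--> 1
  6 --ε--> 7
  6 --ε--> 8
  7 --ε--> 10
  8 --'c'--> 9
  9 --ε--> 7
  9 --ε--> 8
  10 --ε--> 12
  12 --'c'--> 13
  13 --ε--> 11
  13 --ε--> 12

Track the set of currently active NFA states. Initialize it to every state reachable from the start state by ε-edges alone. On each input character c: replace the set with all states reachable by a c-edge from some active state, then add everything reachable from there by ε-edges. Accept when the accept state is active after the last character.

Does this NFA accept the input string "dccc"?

Answer: ACCEPT

Derivation:
S₀ = ε-closure({0}) = {0,1,2,6,7,8,10,12}
'd' @ 1: {3,4}
'c' @ 2: {1,5,6,7,8,10,12}
'c' @ 3: {7,8,9,10,11,12,13}  ✓accept
'c' @ 4: {7,8,9,10,11,12,13}  ✓accept
after full input: {7,8,9,10,11,12,13}  (accept=11 in)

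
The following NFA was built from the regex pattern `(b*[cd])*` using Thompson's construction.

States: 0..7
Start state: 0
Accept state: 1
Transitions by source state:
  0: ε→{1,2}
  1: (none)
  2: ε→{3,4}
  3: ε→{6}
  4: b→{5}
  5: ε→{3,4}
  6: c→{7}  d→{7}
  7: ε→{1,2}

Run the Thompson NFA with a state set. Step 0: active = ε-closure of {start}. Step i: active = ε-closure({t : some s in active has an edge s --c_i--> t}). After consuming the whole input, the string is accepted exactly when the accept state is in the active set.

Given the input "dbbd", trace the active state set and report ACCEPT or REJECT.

S₀ = ε-closure({0}) = {0,1,2,3,4,6}
'd' @ 1: {1,2,3,4,6,7}  (accept∈set)
'b' @ 2: {3,4,5,6}
'b' @ 3: {3,4,5,6}
'd' @ 4: {1,2,3,4,6,7}  (accept∈set)
end set {1,2,3,4,6,7} — state 1 in

Answer: ACCEPT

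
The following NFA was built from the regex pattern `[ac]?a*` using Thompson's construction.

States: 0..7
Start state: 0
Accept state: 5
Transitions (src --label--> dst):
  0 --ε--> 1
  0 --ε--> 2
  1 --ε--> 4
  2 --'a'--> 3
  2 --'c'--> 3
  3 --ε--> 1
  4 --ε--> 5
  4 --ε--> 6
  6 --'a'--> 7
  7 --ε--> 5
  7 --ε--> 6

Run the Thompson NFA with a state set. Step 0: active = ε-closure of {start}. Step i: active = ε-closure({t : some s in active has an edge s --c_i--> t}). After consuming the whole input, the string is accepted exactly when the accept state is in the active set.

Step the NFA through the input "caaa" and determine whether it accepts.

initial (ε-close {0}): {0,1,2,4,5,6}
'c' @ 1: {1,3,4,5,6}  ✓accept
'a' @ 2: {5,6,7}  ✓accept
'a' @ 3: {5,6,7}  ✓accept
'a' @ 4: {5,6,7}  ✓accept
end set {5,6,7} — state 5 in

Answer: ACCEPT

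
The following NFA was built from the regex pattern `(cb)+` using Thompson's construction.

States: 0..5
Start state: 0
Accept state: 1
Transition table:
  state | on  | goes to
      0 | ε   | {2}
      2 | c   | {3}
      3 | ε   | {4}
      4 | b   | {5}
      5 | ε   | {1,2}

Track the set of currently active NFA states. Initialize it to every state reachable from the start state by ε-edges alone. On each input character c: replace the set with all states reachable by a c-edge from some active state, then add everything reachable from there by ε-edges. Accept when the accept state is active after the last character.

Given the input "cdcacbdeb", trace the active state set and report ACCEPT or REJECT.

Answer: REJECT

Steps:
S₀ = ε-closure({0}) = {0,2}
'c' @ 1: {3,4}
'd' @ 2: {}  — dead — no transitions
rest 'cacbdeb' ignored (set empty)
end set {} — state 1 not in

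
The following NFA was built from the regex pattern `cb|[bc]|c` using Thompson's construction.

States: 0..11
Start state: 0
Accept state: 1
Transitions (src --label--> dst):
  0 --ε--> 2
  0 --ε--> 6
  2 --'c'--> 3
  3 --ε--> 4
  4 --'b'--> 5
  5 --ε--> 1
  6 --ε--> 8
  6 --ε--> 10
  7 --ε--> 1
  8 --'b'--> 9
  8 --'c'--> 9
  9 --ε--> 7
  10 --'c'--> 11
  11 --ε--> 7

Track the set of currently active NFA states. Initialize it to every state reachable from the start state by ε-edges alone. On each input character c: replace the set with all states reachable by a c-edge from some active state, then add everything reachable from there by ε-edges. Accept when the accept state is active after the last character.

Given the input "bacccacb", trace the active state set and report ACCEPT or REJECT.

Answer: REJECT

Trace:
start: ε-closure({0}) = {0,2,6,8,10}
'b' @ 1: {1,7,9}  ✓accept
'a' @ 2: {}  — state set empty
rest 'cccacb' ignored (set empty)
after full input: {}  (accept=1 not in)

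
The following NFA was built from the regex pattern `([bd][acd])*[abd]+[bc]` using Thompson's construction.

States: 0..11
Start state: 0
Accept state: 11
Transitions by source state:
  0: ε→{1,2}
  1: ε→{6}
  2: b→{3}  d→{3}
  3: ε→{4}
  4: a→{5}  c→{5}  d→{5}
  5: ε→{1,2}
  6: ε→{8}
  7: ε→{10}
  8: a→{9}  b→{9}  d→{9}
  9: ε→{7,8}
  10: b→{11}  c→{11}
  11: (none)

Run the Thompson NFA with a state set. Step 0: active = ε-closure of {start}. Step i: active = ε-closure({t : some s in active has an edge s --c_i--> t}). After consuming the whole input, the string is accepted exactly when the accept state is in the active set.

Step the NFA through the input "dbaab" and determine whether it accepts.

S₀ = ε-closure({0}) = {0,1,2,6,8}
'd' @ 1: {3,4,7,8,9,10}
'b' @ 2: {7,8,9,10,11}  [accepting]
'a' @ 3: {7,8,9,10}
'a' @ 4: {7,8,9,10}
'b' @ 5: {7,8,9,10,11}  [accepting]
after full input: {7,8,9,10,11}  (accept=11 in)

Answer: ACCEPT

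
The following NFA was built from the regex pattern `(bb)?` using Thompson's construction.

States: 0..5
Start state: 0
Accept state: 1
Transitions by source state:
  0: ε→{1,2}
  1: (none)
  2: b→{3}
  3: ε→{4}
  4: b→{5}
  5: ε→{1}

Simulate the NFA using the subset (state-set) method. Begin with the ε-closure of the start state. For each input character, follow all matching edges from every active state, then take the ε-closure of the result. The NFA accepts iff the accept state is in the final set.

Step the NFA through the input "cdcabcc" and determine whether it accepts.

Answer: REJECT

Derivation:
start: ε-closure({0}) = {0,1,2}
'c' @ 1: {}  — dead — no transitions
rest 'dcabcc' ignored (set empty)
end set {} — state 1 not in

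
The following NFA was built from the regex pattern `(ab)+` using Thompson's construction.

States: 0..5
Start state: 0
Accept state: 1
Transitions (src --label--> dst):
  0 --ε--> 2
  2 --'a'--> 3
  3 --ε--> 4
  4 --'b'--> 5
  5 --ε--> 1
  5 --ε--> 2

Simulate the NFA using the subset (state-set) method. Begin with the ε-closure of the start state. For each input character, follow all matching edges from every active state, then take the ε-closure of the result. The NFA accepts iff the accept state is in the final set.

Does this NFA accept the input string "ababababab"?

S₀ = ε-closure({0}) = {0,2}
'a' @ 1: {3,4}
'b' @ 2: {1,2,5}  (accept∈set)
'a' @ 3: {3,4}
'b' @ 4: {1,2,5}  (accept∈set)
'a' @ 5: {3,4}
'b' @ 6: {1,2,5}  (accept∈set)
'a' @ 7: {3,4}
'b' @ 8: {1,2,5}  (accept∈set)
'a' @ 9: {3,4}
'b' @ 10: {1,2,5}  (accept∈set)
end set {1,2,5} — state 1 in

Answer: ACCEPT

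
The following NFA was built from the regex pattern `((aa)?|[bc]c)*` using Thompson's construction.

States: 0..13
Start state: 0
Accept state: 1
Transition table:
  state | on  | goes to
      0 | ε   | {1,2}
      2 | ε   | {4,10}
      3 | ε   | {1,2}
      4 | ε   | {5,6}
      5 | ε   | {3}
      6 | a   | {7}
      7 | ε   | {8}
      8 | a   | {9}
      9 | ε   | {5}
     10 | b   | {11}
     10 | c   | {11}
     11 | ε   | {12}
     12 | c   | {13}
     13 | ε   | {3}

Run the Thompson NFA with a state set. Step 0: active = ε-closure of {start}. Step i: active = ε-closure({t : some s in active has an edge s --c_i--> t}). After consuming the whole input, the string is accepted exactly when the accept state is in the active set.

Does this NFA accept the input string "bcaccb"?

Answer: REJECT

Derivation:
start: ε-closure({0}) = {0,1,2,3,4,5,6,10}
'b' @ 1: {11,12}
'c' @ 2: {1,2,3,4,5,6,10,13}  ✓accept
'a' @ 3: {7,8}
'c' @ 4: {}  — dead — no transitions
rest 'cb' ignored (set empty)
end set {} — state 1 not in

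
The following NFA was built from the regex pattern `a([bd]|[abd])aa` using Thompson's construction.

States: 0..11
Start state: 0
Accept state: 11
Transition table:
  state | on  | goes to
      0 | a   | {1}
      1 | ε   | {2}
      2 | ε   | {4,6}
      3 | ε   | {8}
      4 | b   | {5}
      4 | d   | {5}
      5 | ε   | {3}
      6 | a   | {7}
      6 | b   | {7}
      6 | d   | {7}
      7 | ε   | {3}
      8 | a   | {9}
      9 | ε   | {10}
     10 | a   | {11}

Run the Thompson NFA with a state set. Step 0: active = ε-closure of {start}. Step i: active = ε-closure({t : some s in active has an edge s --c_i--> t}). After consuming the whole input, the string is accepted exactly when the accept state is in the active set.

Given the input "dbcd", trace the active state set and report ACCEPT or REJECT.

Answer: REJECT

Steps:
start: ε-closure({0}) = {0}
'd' @ 1: {}  — state set empty
rest 'bcd' ignored (set empty)
final: {}; accept 11 not in set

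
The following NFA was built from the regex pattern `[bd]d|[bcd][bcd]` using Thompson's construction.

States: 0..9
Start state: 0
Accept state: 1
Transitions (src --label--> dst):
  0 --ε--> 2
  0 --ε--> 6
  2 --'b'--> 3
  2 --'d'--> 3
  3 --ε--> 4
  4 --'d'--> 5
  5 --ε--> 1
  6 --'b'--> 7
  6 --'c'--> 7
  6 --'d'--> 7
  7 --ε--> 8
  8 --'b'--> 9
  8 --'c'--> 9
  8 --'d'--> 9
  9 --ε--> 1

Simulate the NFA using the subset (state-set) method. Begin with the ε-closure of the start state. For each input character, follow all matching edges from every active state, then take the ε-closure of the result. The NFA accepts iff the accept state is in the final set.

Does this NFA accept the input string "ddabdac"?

start: ε-closure({0}) = {0,2,6}
'd' @ 1: {3,4,7,8}
'd' @ 2: {1,5,9}  (accept∈set)
'a' @ 3: {}  — dead — no transitions
rest 'bdac' ignored (set empty)
final: {}; accept 1 not in set

Answer: REJECT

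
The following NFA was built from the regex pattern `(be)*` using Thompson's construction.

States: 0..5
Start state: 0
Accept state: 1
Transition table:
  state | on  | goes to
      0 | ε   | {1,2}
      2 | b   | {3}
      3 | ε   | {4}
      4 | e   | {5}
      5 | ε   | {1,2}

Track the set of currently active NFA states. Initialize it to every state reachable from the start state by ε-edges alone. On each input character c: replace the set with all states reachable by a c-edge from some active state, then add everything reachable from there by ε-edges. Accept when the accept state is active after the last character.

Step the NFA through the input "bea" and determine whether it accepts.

initial (ε-close {0}): {0,1,2}
'b' @ 1: {3,4}
'e' @ 2: {1,2,5}  [accepting]
'a' @ 3: {}  — no active states
final: {}; accept 1 not in set

Answer: REJECT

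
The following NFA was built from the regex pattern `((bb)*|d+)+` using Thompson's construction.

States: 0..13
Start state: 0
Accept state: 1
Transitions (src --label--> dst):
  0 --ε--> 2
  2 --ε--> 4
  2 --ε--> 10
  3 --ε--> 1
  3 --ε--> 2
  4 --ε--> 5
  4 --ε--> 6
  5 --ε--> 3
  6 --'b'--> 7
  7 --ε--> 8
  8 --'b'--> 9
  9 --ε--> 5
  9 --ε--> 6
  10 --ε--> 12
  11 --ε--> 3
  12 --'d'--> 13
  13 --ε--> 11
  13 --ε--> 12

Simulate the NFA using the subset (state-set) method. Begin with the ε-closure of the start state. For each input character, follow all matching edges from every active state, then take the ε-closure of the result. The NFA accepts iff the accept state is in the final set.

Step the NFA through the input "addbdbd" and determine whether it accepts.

Answer: REJECT

Trace:
S₀ = ε-closure({0}) = {0,1,2,3,4,5,6,10,12}
'a' @ 1: {}  — dead — no transitions
rest 'ddbdbd' ignored (set empty)
final: {}; accept 1 not in set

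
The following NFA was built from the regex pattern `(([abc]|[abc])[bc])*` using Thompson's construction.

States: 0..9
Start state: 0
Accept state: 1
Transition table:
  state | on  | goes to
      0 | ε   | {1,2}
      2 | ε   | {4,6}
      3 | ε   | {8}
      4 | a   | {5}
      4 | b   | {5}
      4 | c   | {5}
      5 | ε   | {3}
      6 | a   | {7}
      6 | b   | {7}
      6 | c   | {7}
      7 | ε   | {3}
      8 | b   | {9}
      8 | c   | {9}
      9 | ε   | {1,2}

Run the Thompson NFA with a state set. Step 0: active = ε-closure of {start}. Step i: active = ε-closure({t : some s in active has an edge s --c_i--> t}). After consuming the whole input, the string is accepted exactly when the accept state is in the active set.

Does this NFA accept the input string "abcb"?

initial (ε-close {0}): {0,1,2,4,6}
'a' @ 1: {3,5,7,8}
'b' @ 2: {1,2,4,6,9}  (accept∈set)
'c' @ 3: {3,5,7,8}
'b' @ 4: {1,2,4,6,9}  (accept∈set)
final: {1,2,4,6,9}; accept 1 in set

Answer: ACCEPT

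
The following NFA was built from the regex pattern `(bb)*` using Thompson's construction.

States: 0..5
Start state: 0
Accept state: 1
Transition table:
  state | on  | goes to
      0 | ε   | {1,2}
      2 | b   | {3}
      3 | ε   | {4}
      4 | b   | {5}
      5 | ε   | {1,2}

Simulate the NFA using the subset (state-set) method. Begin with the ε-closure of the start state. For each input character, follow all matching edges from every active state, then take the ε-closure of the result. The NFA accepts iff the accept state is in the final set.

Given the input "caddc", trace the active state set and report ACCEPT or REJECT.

Answer: REJECT

Derivation:
initial (ε-close {0}): {0,1,2}
'c' @ 1: {}  — dead — no transitions
rest 'addc' ignored (set empty)
after full input: {}  (accept=1 not in)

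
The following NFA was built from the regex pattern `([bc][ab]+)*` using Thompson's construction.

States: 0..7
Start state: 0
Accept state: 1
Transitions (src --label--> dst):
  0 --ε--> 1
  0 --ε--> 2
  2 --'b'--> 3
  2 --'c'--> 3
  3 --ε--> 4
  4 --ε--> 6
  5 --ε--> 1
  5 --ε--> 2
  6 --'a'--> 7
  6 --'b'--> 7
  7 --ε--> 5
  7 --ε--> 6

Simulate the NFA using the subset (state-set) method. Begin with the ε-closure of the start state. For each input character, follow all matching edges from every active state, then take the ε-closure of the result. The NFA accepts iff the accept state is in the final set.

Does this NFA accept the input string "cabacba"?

start: ε-closure({0}) = {0,1,2}
'c' @ 1: {3,4,6}
'a' @ 2: {1,2,5,6,7}  ✓accept
'b' @ 3: {1,2,3,4,5,6,7}  ✓accept
'a' @ 4: {1,2,5,6,7}  ✓accept
'c' @ 5: {3,4,6}
'b' @ 6: {1,2,5,6,7}  ✓accept
'a' @ 7: {1,2,5,6,7}  ✓accept
after full input: {1,2,5,6,7}  (accept=1 in)

Answer: ACCEPT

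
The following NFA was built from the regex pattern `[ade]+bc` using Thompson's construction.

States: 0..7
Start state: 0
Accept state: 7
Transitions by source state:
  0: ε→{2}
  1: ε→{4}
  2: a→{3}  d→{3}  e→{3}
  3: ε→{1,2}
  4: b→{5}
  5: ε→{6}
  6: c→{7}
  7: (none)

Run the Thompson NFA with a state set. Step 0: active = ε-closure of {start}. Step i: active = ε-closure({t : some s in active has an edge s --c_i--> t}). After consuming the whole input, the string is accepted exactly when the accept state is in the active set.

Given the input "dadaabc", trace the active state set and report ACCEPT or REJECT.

start: ε-closure({0}) = {0,2}
'd' @ 1: {1,2,3,4}
'a' @ 2: {1,2,3,4}
'd' @ 3: {1,2,3,4}
'a' @ 4: {1,2,3,4}
'a' @ 5: {1,2,3,4}
'b' @ 6: {5,6}
'c' @ 7: {7}  ✓accept
final: {7}; accept 7 in set

Answer: ACCEPT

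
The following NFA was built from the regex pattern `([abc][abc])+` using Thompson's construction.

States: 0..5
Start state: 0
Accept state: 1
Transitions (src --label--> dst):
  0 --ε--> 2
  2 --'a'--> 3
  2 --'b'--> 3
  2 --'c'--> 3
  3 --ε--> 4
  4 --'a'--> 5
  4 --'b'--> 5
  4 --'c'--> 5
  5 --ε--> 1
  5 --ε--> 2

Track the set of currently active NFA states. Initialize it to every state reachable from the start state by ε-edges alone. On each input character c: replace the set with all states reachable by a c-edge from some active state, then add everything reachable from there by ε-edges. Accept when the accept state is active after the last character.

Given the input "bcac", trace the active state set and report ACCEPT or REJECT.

Answer: ACCEPT

Steps:
start: ε-closure({0}) = {0,2}
'b' @ 1: {3,4}
'c' @ 2: {1,2,5}  (accept∈set)
'a' @ 3: {3,4}
'c' @ 4: {1,2,5}  (accept∈set)
end set {1,2,5} — state 1 in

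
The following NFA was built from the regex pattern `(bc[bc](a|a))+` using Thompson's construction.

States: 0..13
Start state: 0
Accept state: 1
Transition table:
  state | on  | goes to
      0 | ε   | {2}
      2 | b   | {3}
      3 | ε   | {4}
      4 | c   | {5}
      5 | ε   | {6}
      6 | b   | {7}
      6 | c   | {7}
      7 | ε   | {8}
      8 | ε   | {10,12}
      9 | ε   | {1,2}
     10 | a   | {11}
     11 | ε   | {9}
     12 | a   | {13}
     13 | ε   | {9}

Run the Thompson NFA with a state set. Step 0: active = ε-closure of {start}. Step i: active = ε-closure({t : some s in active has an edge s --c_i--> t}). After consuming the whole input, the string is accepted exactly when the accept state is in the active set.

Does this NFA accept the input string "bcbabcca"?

Answer: ACCEPT

Derivation:
S₀ = ε-closure({0}) = {0,2}
'b' @ 1: {3,4}
'c' @ 2: {5,6}
'b' @ 3: {7,8,10,12}
'a' @ 4: {1,2,9,11,13}  [accepting]
'b' @ 5: {3,4}
'c' @ 6: {5,6}
'c' @ 7: {7,8,10,12}
'a' @ 8: {1,2,9,11,13}  [accepting]
after full input: {1,2,9,11,13}  (accept=1 in)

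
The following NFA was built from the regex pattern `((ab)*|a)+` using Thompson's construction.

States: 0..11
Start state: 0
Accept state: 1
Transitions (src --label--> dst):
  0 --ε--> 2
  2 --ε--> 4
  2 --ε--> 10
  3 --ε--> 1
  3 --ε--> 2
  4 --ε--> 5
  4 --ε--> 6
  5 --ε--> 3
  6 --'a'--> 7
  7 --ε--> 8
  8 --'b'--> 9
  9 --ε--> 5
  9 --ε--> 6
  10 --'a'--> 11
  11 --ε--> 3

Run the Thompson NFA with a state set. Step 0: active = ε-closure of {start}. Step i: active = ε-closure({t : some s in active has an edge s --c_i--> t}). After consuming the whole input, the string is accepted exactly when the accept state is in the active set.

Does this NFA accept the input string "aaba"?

initial (ε-close {0}): {0,1,2,3,4,5,6,10}
'a' @ 1: {1,2,3,4,5,6,7,8,10,11}  ✓accept
'a' @ 2: {1,2,3,4,5,6,7,8,10,11}  ✓accept
'b' @ 3: {1,2,3,4,5,6,9,10}  ✓accept
'a' @ 4: {1,2,3,4,5,6,7,8,10,11}  ✓accept
final: {1,2,3,4,5,6,7,8,10,11}; accept 1 in set

Answer: ACCEPT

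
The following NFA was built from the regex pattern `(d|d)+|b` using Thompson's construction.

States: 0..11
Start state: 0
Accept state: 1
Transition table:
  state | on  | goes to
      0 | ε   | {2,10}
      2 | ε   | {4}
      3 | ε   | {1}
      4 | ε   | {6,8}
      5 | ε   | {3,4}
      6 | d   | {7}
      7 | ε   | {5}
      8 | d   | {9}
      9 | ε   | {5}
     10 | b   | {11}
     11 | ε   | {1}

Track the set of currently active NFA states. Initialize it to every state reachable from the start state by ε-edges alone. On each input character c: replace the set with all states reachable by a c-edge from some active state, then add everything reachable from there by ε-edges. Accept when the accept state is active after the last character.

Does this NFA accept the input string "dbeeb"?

start: ε-closure({0}) = {0,2,4,6,8,10}
'd' @ 1: {1,3,4,5,6,7,8,9}  ✓accept
'b' @ 2: {}  — dead — no transitions
rest 'eeb' ignored (set empty)
final: {}; accept 1 not in set

Answer: REJECT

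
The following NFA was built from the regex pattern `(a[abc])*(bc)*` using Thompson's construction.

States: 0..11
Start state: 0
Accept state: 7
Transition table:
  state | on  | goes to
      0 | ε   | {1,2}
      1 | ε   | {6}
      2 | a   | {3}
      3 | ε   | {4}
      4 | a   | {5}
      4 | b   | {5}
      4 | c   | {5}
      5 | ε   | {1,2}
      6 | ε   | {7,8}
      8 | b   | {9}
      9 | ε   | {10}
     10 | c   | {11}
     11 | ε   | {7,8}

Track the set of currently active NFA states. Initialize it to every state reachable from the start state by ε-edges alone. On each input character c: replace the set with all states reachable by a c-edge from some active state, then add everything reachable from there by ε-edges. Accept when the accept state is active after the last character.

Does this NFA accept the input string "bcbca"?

S₀ = ε-closure({0}) = {0,1,2,6,7,8}
'b' @ 1: {9,10}
'c' @ 2: {7,8,11}  [accepting]
'b' @ 3: {9,10}
'c' @ 4: {7,8,11}  [accepting]
'a' @ 5: {}  — state set empty
final: {}; accept 7 not in set

Answer: REJECT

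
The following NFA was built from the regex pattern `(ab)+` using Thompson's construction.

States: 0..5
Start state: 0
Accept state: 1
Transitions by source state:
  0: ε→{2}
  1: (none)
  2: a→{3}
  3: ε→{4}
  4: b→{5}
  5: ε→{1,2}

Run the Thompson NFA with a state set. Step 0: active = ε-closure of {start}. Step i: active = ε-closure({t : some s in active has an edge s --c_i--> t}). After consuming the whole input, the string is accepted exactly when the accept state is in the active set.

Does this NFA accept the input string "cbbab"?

start: ε-closure({0}) = {0,2}
'c' @ 1: {}  — state set empty
rest 'bbab' ignored (set empty)
after full input: {}  (accept=1 not in)

Answer: REJECT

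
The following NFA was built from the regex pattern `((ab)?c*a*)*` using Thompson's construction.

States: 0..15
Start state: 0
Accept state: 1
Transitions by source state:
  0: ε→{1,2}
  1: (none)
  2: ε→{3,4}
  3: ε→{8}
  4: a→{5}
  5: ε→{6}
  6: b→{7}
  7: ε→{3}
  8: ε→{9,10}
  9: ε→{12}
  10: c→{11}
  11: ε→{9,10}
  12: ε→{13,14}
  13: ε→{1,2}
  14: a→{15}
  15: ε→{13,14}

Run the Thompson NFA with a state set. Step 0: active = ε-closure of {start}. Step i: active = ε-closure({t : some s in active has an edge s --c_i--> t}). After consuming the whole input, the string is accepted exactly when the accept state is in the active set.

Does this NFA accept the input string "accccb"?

start: ε-closure({0}) = {0,1,2,3,4,8,9,10,12,13,14}
'a' @ 1: {1,2,3,4,5,6,8,9,10,12,13,14,15}  [accepting]
'c' @ 2: {1,2,3,4,8,9,10,11,12,13,14}  [accepting]
'c' @ 3: {1,2,3,4,8,9,10,11,12,13,14}  [accepting]
'c' @ 4: {1,2,3,4,8,9,10,11,12,13,14}  [accepting]
'c' @ 5: {1,2,3,4,8,9,10,11,12,13,14}  [accepting]
'b' @ 6: {}  — no active states
after full input: {}  (accept=1 not in)

Answer: REJECT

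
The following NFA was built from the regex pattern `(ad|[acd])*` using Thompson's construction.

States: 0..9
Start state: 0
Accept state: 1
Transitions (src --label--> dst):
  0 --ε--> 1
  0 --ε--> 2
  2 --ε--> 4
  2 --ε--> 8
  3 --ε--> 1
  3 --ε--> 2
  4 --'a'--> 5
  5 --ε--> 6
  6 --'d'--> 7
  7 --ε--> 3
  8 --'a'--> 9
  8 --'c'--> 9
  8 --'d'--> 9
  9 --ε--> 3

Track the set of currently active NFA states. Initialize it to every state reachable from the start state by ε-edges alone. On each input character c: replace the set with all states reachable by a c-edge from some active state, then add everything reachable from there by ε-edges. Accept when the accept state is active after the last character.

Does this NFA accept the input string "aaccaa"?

Answer: ACCEPT

Trace:
start: ε-closure({0}) = {0,1,2,4,8}
'a' @ 1: {1,2,3,4,5,6,8,9}  ✓accept
'a' @ 2: {1,2,3,4,5,6,8,9}  ✓accept
'c' @ 3: {1,2,3,4,8,9}  ✓accept
'c' @ 4: {1,2,3,4,8,9}  ✓accept
'a' @ 5: {1,2,3,4,5,6,8,9}  ✓accept
'a' @ 6: {1,2,3,4,5,6,8,9}  ✓accept
final: {1,2,3,4,5,6,8,9}; accept 1 in set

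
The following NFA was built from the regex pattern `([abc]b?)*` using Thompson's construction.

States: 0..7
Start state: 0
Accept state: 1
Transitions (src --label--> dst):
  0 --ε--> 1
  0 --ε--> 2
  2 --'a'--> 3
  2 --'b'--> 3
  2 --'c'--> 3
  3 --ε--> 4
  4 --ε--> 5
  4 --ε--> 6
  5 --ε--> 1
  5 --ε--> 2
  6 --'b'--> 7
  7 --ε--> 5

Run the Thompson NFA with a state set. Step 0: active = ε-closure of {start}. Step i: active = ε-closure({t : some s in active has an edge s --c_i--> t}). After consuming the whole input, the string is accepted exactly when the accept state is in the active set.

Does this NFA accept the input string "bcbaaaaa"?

Answer: ACCEPT

Derivation:
initial (ε-close {0}): {0,1,2}
'b' @ 1: {1,2,3,4,5,6}  [accepting]
'c' @ 2: {1,2,3,4,5,6}  [accepting]
'b' @ 3: {1,2,3,4,5,6,7}  [accepting]
'a' @ 4: {1,2,3,4,5,6}  [accepting]
'a' @ 5: {1,2,3,4,5,6}  [accepting]
'a' @ 6: {1,2,3,4,5,6}  [accepting]
'a' @ 7: {1,2,3,4,5,6}  [accepting]
'a' @ 8: {1,2,3,4,5,6}  [accepting]
end set {1,2,3,4,5,6} — state 1 in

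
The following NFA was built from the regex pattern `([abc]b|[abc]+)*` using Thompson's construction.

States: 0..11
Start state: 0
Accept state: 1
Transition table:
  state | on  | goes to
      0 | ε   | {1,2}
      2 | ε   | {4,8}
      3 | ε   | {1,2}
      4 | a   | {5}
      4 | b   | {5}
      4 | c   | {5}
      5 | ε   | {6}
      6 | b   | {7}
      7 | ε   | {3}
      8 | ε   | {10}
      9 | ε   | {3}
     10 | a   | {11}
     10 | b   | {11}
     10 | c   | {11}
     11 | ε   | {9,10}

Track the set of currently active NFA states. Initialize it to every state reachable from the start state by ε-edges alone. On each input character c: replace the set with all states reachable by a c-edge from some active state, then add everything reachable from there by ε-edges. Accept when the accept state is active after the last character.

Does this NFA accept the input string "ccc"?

S₀ = ε-closure({0}) = {0,1,2,4,8,10}
'c' @ 1: {1,2,3,4,5,6,8,9,10,11}  [accepting]
'c' @ 2: {1,2,3,4,5,6,8,9,10,11}  [accepting]
'c' @ 3: {1,2,3,4,5,6,8,9,10,11}  [accepting]
final: {1,2,3,4,5,6,8,9,10,11}; accept 1 in set

Answer: ACCEPT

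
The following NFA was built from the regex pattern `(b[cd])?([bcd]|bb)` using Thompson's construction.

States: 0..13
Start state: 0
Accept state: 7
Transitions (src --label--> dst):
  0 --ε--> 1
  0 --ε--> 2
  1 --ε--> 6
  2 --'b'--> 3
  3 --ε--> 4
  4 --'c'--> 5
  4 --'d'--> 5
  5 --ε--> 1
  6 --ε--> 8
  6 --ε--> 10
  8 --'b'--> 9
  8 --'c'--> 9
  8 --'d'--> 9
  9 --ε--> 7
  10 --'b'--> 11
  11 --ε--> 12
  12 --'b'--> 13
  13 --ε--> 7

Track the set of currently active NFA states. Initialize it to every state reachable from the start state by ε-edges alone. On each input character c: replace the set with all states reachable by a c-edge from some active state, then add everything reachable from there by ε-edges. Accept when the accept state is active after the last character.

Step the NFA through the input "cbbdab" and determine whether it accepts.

S₀ = ε-closure({0}) = {0,1,2,6,8,10}
'c' @ 1: {7,9}  [accepting]
'b' @ 2: {}  — no active states
rest 'bdab' ignored (set empty)
end set {} — state 7 not in

Answer: REJECT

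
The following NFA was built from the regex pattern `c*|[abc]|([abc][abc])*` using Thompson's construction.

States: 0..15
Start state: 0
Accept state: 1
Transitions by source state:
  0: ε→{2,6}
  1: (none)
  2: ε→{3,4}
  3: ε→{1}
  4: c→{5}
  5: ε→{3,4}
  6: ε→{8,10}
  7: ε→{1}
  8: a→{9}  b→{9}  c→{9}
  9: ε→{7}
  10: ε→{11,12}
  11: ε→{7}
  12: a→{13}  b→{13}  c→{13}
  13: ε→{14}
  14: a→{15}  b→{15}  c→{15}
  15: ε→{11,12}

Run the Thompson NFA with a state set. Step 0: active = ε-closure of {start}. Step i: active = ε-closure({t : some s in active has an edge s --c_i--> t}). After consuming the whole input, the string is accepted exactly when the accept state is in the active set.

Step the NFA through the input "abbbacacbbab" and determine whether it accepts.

initial (ε-close {0}): {0,1,2,3,4,6,7,8,10,11,12}
'a' @ 1: {1,7,9,13,14}  ✓accept
'b' @ 2: {1,7,11,12,15}  ✓accept
'b' @ 3: {13,14}
'b' @ 4: {1,7,11,12,15}  ✓accept
'a' @ 5: {13,14}
'c' @ 6: {1,7,11,12,15}  ✓accept
'a' @ 7: {13,14}
'c' @ 8: {1,7,11,12,15}  ✓accept
'b' @ 9: {13,14}
'b' @ 10: {1,7,11,12,15}  ✓accept
'a' @ 11: {13,14}
'b' @ 12: {1,7,11,12,15}  ✓accept
after full input: {1,7,11,12,15}  (accept=1 in)

Answer: ACCEPT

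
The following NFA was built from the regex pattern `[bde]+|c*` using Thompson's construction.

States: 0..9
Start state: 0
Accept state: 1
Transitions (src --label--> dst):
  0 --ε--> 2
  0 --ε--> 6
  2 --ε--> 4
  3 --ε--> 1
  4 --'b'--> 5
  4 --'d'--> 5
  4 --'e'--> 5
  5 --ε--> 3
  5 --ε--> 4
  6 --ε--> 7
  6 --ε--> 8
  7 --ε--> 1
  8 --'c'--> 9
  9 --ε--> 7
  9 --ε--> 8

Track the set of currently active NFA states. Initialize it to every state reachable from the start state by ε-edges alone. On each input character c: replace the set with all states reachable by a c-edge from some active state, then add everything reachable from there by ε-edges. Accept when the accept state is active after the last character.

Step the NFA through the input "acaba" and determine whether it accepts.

Answer: REJECT

Derivation:
S₀ = ε-closure({0}) = {0,1,2,4,6,7,8}
'a' @ 1: {}  — dead — no transitions
rest 'caba' ignored (set empty)
after full input: {}  (accept=1 not in)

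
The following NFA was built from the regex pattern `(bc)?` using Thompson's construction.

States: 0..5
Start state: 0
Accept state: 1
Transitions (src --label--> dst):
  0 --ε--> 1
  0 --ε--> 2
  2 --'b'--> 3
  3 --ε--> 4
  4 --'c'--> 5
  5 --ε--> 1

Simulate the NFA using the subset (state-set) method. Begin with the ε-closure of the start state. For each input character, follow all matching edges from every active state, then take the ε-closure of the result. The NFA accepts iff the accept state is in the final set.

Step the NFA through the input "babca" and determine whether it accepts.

start: ε-closure({0}) = {0,1,2}
'b' @ 1: {3,4}
'a' @ 2: {}  — dead — no transitions
rest 'bca' ignored (set empty)
after full input: {}  (accept=1 not in)

Answer: REJECT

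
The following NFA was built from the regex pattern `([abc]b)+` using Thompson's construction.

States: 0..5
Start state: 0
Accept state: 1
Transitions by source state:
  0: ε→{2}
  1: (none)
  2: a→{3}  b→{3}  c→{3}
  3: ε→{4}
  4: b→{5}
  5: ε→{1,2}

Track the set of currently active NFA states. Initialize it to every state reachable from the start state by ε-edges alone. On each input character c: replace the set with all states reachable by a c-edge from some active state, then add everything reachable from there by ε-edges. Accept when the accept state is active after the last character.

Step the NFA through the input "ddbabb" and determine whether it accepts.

Answer: REJECT

Trace:
start: ε-closure({0}) = {0,2}
'd' @ 1: {}  — no active states
rest 'dbabb' ignored (set empty)
after full input: {}  (accept=1 not in)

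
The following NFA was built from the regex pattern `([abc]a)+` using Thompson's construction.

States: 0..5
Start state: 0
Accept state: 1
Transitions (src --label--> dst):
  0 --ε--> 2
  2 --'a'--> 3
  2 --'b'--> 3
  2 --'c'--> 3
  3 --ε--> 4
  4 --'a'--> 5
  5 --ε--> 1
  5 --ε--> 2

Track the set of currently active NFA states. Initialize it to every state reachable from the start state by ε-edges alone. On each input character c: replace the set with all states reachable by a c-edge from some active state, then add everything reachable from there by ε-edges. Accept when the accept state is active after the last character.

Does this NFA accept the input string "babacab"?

Answer: REJECT

Trace:
S₀ = ε-closure({0}) = {0,2}
'b' @ 1: {3,4}
'a' @ 2: {1,2,5}  [accepting]
'b' @ 3: {3,4}
'a' @ 4: {1,2,5}  [accepting]
'c' @ 5: {3,4}
'a' @ 6: {1,2,5}  [accepting]
'b' @ 7: {3,4}
final: {3,4}; accept 1 not in set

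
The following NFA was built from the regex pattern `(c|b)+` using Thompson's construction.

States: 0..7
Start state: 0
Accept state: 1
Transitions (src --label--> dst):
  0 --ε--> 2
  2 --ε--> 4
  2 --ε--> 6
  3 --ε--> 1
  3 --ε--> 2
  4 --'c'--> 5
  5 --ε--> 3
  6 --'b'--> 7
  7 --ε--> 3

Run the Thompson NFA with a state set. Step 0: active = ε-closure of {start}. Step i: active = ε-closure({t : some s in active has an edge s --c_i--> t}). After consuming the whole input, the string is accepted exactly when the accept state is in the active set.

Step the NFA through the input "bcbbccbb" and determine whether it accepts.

Answer: ACCEPT

Trace:
S₀ = ε-closure({0}) = {0,2,4,6}
'b' @ 1: {1,2,3,4,6,7}  ✓accept
'c' @ 2: {1,2,3,4,5,6}  ✓accept
'b' @ 3: {1,2,3,4,6,7}  ✓accept
'b' @ 4: {1,2,3,4,6,7}  ✓accept
'c' @ 5: {1,2,3,4,5,6}  ✓accept
'c' @ 6: {1,2,3,4,5,6}  ✓accept
'b' @ 7: {1,2,3,4,6,7}  ✓accept
'b' @ 8: {1,2,3,4,6,7}  ✓accept
after full input: {1,2,3,4,6,7}  (accept=1 in)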